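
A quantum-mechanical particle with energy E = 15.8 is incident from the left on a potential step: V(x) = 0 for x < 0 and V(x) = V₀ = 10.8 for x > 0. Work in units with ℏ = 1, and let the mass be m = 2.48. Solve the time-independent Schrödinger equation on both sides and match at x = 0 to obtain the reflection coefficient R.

On each side the TISE gives plane waves with k = √(2m(E − V))/ℏ: k₁ = √(2·2.48·15.8) = 8.853, k₂ = √(2·2.48·5) = 4.980.
Continuity of ψ and ψ′ at the step yields the reflection amplitude r = (k₁ − k₂)/(k₁ + k₂) = 0.2800; thus R = |r|² = 0.07838, T = 0.9216.

R = 0.0784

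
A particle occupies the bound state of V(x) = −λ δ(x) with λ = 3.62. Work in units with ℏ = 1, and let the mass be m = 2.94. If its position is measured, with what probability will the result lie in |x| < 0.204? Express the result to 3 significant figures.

The normalised bound state is ψ = √κ e^{−κ|x|} with κ = mλ/ℏ² = 10.64.
P(|x| < d) = ∫_{−d}^{d} κ e^{−2κ|x|} dx = 1 − e^{−2κd} = 1 − e^{−4.342} = 0.9870.

P = 0.987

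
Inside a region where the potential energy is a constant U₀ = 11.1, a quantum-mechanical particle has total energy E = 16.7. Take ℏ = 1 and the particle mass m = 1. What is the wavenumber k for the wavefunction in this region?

With E > U₀ the solution is oscillatory, ψ ∝ e^{±ikx} with k = √(2m(E − U₀))/ℏ.
k = √(2 × 1 × 5.6) = 3.347.

k = 3.35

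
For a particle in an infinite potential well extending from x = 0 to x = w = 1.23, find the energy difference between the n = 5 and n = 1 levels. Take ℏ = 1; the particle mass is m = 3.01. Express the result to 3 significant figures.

E_n = n²π²ℏ²/(2mw²), so ΔE = (5² − 1²) π²ℏ²/(2mw²).
ΔE = 24 × π² / (2 × 3.01 × 1.23²) = 26.01.

ΔE = 26.0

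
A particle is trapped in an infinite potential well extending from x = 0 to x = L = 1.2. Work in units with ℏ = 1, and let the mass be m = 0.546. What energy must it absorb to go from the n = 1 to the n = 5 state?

E_n = n²π²ℏ²/(2mL²), so ΔE = (5² − 1²) π²ℏ²/(2mL²).
ΔE = 24 × π² / (2 × 0.546 × 1.2²) = 150.6.

ΔE = 151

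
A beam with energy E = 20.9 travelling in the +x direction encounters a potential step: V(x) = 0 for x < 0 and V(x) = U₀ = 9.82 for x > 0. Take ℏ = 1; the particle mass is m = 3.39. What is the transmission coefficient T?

On each side the TISE gives plane waves with k = √(2m(E − V))/ℏ: k₁ = √(2·3.39·20.9) = 11.90, k₂ = √(2·3.39·11.08) = 8.667.
Matching ψ and ψ′ at x = 0 gives r = (k₁ − k₂)/(k₁ + k₂), so R = r² = 0.02475 and T = 1 − R = 0.9752.

T = 0.975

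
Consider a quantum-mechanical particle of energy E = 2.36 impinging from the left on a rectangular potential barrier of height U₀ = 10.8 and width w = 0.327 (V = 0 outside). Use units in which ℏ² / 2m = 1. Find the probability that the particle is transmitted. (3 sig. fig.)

T = 0.361

Since E < U₀ the interior solution is evanescent with decay constant κ = √(2m(U₀ − E))/ℏ = 2.905.
κw = 0.9500, sinh(κw) = 1.099.
Matching ψ, ψ′ at both faces gives T = [1 + U₀² sinh²(κw) / (4E(U₀ − E))]⁻¹ = 1/2.770 = 0.361.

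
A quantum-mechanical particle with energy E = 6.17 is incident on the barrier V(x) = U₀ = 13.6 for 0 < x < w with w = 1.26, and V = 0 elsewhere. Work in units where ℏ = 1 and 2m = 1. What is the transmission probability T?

Since E < U₀ the interior solution is evanescent with decay constant κ = √(2m(U₀ − E))/ℏ = 2.726.
κw = 3.435, sinh(κw) = 15.49.
The exact tunnelling result is T⁻¹ = 1 + U₀² sinh²(κw) / [4E(U₀ − E)] = 243.1, so T = 0.00411.

T = 0.00411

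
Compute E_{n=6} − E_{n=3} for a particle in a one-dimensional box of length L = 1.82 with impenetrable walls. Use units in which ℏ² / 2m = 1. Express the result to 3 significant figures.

ΔE = 80.4

E_n = n²π²ℏ²/(2mL²), so ΔE = (6² − 3²) π²ℏ²/(2mL²).
ΔE = 27 × π² / (2 × 0.5 × 1.82²) = 80.45.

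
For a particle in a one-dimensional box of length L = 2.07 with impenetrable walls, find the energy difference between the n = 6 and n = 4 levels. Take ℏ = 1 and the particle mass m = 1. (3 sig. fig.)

E_n = n²π²ℏ²/(2mL²), so ΔE = (6² − 4²) π²ℏ²/(2mL²).
ΔE = 20 × π² / (2 × 1 × 2.07²) = 23.03.

ΔE = 23.0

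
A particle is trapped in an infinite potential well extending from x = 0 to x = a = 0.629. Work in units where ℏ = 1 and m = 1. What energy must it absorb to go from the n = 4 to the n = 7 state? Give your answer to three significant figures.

ΔE = 412

E_n = n²π²ℏ²/(2ma²), so ΔE = (7² − 4²) π²ℏ²/(2ma²).
ΔE = 33 × π² / (2 × 1 × 0.629²) = 411.6.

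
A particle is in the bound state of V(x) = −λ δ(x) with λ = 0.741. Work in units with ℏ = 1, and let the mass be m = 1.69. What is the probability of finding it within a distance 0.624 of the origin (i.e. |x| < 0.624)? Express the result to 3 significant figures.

The normalised bound state is ψ = √κ e^{−κ|x|} with κ = mλ/ℏ² = 1.252.
P(|x| < d) = ∫_{−d}^{d} κ e^{−2κ|x|} dx = 1 − e^{−2κd} = 1 − e^{−1.563} = 0.7905.

P = 0.790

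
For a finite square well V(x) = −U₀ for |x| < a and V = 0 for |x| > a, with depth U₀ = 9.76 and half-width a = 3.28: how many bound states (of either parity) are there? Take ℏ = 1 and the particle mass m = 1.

The dimensionless depth is z₀ = a√(2mU₀)/ℏ = 3.28 × √(19.52) = 14.49.
A new bound state (alternating even/odd) appears each time z₀ passes a multiple of π/2, so N = ⌊2z₀/π⌋ + 1 = ⌊9.226⌋ + 1 = 10.

N = 10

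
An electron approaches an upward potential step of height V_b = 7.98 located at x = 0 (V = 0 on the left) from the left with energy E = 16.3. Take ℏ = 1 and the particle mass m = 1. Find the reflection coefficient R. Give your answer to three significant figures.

R = 0.0277

On each side the TISE gives plane waves with k = √(2m(E − V))/ℏ: k₁ = √(2·1·16.3) = 5.710, k₂ = √(2·1·8.32) = 4.079.
Matching ψ and ψ′ at x = 0 gives r = (k₁ − k₂)/(k₁ + k₂), so R = r² = 0.02774 and T = 1 − R = 0.9723.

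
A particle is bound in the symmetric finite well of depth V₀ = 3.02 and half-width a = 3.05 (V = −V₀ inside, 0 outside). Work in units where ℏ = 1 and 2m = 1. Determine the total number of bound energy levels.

Define the well-strength parameter z₀ = (a/ℏ)√(2mV₀) = 3.05 × √(2·0.5·3.02) = 5.300.
A new bound state (alternating even/odd) appears each time z₀ passes a multiple of π/2, so N = ⌊2z₀/π⌋ + 1 = ⌊3.374⌋ + 1 = 4.

N = 4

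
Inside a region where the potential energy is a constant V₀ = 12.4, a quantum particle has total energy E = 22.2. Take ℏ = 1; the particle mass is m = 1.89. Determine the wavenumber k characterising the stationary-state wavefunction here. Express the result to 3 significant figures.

With E > V₀ the solution is oscillatory, ψ ∝ e^{±ikx} with k = √(2m(E − V₀))/ℏ.
k = √(2 × 1.89 × 9.8) = 6.086.

k = 6.09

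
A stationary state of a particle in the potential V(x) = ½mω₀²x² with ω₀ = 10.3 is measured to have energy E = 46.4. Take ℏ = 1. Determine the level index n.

Invert E_n = (n + ½)ℏω₀: n = E/ℏω₀ − ½ = 4.005, so n = 4.

n = 4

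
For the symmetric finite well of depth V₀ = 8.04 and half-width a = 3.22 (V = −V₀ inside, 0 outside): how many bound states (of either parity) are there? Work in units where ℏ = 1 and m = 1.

The dimensionless depth is z₀ = a√(2mV₀)/ℏ = 3.22 × √(16.08) = 12.91.
The even/odd transcendental equations gain one root per π/2 in z₀, giving N = 1 + ⌊2z₀/π⌋ = 1 + ⌊8.220⌋ = 9.

N = 9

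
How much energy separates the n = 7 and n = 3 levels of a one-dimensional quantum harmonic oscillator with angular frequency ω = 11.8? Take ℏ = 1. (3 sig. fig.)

E_n = ℏω(n + ½), so ΔE = (7 − 3) ℏω = 4 × 11.8 = 47.20.

ΔE = 47.2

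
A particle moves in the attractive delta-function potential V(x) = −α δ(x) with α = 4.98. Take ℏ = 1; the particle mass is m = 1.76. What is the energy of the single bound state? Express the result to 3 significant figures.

E = -21.8

For x ≠ 0 the bound state is ψ ∝ e^{−κ|x|}; integrating the TISE across the delta gives the cusp condition 2κ = 2mα/ℏ², so κ = 8.765.
Then E = −ℏ²κ²/(2m) = −mα²/(2ℏ²) = -21.82.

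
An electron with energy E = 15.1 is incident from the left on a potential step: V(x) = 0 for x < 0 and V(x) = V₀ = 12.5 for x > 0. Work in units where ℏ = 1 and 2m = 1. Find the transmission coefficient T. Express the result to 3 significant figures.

T = 0.829

On each side the TISE gives plane waves with k = √(2m(E − V))/ℏ: k₁ = √(2·½·15.1) = 3.886, k₂ = √(2·½·2.6) = 1.612.
Matching ψ and ψ′ at x = 0 gives r = (k₁ − k₂)/(k₁ + k₂), so R = r² = 0.1710 and T = 1 − R = 0.8290.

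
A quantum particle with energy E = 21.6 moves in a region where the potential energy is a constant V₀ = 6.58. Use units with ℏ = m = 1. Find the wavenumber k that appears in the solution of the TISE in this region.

k = 5.48

With E > V₀ the solution is oscillatory, ψ ∝ e^{±ikx} with k = √(2m(E − V₀))/ℏ.
k = √(2 × 1 × 15.02) = 5.481.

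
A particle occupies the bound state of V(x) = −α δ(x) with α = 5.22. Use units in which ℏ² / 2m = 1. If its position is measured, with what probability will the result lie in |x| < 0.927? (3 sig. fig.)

P = 0.992

The normalised bound state is ψ = √κ e^{−κ|x|} with κ = mα/ℏ² = 2.610.
P(|x| < d) = ∫_{−d}^{d} κ e^{−2κ|x|} dx = 1 − e^{−2κd} = 1 − e^{−4.839} = 0.9921.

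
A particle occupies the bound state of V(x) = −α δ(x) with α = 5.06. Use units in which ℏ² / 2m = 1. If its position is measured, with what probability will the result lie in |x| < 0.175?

P = 0.587

The normalised bound state is ψ = √κ e^{−κ|x|} with κ = mα/ℏ² = 2.530.
P(|x| < d) = ∫_{−d}^{d} κ e^{−2κ|x|} dx = 1 − e^{−2κd} = 1 − e^{−0.8855} = 0.5875.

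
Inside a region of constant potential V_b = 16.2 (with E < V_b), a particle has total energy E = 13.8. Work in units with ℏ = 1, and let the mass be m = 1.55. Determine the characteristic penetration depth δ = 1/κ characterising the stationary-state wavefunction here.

Since E < V_b the TISE in this region is ψ'' = κ²ψ with κ = √(2m(V_b − E))/ℏ.
κ = √(2 × 1.55 × 2.4) = 2.728. The penetration depth is δ = 1/κ = 0.367.

δ = 0.367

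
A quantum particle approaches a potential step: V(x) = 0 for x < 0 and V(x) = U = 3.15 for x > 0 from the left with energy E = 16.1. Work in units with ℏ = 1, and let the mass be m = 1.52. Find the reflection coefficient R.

R = 0.00296

On each side the TISE gives plane waves with k = √(2m(E − V))/ℏ: k₁ = √(2·1.52·16.1) = 6.996, k₂ = √(2·1.52·12.95) = 6.274.
Matching ψ and ψ′ at x = 0 gives r = (k₁ − k₂)/(k₁ + k₂), so R = r² = 0.002957 and T = 1 − R = 0.9970.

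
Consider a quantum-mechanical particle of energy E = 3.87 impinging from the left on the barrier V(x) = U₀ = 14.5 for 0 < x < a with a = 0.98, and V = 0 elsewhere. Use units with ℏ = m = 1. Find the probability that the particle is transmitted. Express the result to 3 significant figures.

T = 0.000372

Since E < U₀ the interior solution is evanescent with decay constant κ = √(2m(U₀ − E))/ℏ = 4.611.
κa = 4.519, sinh(κa) = 45.85.
Matching ψ, ψ′ at both faces gives T = [1 + U₀² sinh²(κa) / (4E(U₀ − E))]⁻¹ = 1/2687 = 0.000372.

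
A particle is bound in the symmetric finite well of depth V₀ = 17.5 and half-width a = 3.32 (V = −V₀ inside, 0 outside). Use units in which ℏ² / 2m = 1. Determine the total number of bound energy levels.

N = 9

Define the well-strength parameter z₀ = (a/ℏ)√(2mV₀) = 3.32 × √(2·0.5·17.5) = 13.89.
The even/odd transcendental equations gain one root per π/2 in z₀, giving N = 1 + ⌊2z₀/π⌋ = 1 + ⌊8.842⌋ = 9.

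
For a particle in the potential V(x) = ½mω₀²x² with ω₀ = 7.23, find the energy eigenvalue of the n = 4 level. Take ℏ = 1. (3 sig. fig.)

The oscillator eigenvalues are E_n = ℏω₀(n + ½), so E_4 = 7.23 × 4.5 = 32.54.

E = 32.5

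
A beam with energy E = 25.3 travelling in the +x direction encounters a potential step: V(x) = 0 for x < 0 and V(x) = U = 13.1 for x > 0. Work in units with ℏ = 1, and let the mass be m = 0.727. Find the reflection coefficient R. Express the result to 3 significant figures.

The wavenumbers are k₁ = √(2mE)/ℏ = 6.065 on the left and k₂ = √(2m(E − U))/ℏ = 4.212 on the right.
Continuity of ψ and ψ′ at the step yields the reflection amplitude r = (k₁ − k₂)/(k₁ + k₂) = 0.1803; thus R = |r|² = 0.03253, T = 0.9675.

R = 0.0325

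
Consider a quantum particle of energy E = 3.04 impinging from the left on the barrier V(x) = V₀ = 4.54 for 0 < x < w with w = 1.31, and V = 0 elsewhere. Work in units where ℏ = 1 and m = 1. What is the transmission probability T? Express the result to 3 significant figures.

T = 0.0372

Since E < V₀ the interior solution is evanescent with decay constant κ = √(2m(V₀ − E))/ℏ = 1.732.
κw = 2.269, sinh(κw) = 4.783.
Matching ψ, ψ′ at both faces gives T = [1 + V₀² sinh²(κw) / (4E(V₀ − E))]⁻¹ = 1/26.85 = 0.0372.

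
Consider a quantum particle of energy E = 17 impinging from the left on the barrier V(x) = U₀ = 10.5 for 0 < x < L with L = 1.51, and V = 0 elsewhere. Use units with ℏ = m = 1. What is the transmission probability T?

T = 0.879

E > U₀: inside the barrier k₂ = √(2m(E − U₀))/ℏ = 3.606, k₂L = 5.444.
Matching at both interfaces gives T⁻¹ = 1 + U₀² sin²(k₂L) / [4E(E − U₀)] = 1.138, hence T = 0.879.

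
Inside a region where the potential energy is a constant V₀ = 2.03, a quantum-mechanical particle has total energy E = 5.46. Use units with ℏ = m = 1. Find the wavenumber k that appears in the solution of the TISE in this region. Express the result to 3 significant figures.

With E > V₀ the solution is oscillatory, ψ ∝ e^{±ikx} with k = √(2m(E − V₀))/ℏ.
k = √(2 × 1 × 3.43) = 2.619.

k = 2.62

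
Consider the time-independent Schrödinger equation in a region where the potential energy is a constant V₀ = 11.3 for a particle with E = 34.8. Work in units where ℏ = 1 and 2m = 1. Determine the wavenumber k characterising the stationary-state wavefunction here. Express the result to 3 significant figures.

k = 4.85

With E > V₀ the solution is oscillatory, ψ ∝ e^{±ikx} with k = √(2m(E − V₀))/ℏ.
k = √(2 × 0.5 × 23.5) = 4.848.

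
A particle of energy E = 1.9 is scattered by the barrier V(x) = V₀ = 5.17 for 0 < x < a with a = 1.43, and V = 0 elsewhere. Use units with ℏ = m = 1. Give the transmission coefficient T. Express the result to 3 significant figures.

Since E < V₀ the interior solution is evanescent with decay constant κ = √(2m(V₀ − E))/ℏ = 2.557.
κa = 3.657, sinh(κa) = 19.36.
The exact tunnelling result is T⁻¹ = 1 + V₀² sinh²(κa) / [4E(V₀ − E)] = 404.1, so T = 0.00247.

T = 0.00247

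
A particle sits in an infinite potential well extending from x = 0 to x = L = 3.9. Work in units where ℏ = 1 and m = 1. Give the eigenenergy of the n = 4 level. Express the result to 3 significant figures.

E = 5.19

Requiring ψ(0) = ψ(L) = 0 quantises k = nπ/L, hence E_n = ℏ²k²/2m = n²π²ℏ²/(2mL²).
E_4 = 4² × π² / (2 × 1 × 3.9²) = 5.191.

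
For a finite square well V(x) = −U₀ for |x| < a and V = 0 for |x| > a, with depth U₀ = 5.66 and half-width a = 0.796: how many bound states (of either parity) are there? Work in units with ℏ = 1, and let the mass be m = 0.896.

N = 2

The dimensionless depth is z₀ = a√(2mU₀)/ℏ = 0.796 × √(10.14) = 2.535.
The even/odd transcendental equations gain one root per π/2 in z₀, giving N = 1 + ⌊2z₀/π⌋ = 1 + ⌊1.614⌋ = 2.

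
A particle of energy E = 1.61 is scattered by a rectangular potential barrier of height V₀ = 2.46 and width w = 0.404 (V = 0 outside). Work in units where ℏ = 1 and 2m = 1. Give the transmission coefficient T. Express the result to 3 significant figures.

T = 0.862

E < V₀: inside the barrier ψ ∝ e^{±κx} with κ = √(2m(V₀ − E))/ℏ = 0.9220.
κw = 0.3725, sinh(κw) = 0.3811.
The exact tunnelling result is T⁻¹ = 1 + V₀² sinh²(κw) / [4E(V₀ − E)] = 1.161, so T = 0.862.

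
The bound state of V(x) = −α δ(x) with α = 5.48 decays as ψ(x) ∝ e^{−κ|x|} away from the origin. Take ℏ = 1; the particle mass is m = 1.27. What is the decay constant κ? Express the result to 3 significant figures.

κ = 6.96

Integrating the TISE across x = 0 gives the cusp condition ψ'(0⁺) − ψ'(0⁻) = −(2mα/ℏ²)ψ(0).
With ψ ∝ e^{−κ|x|} this yields −2κ = −2mα/ℏ², so κ = mα/ℏ² = 6.960.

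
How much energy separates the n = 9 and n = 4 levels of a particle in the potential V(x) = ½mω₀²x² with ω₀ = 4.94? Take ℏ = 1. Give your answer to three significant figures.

E_n = ℏω₀(n + ½), so ΔE = (9 − 4) ℏω₀ = 5 × 4.94 = 24.70.

ΔE = 24.7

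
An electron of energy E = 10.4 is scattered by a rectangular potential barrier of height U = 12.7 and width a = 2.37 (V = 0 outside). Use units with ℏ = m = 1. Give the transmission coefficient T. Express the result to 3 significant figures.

Since E < U the interior solution is evanescent with decay constant κ = √(2m(U − E))/ℏ = 2.145.
κa = 5.083, sinh(κa) = 80.63.
Matching ψ, ψ′ at both faces gives T = [1 + U² sinh²(κa) / (4E(U − E))]⁻¹ = 1/10960 = 0.0000912.

T = 0.0000912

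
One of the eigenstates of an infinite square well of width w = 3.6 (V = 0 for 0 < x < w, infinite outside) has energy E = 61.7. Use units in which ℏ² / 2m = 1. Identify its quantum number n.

n = 9

From E_n = n²π²ℏ²/(2mw²) invert to n = √(2mw²E)/(πℏ).
n = (3.6/π) × √(2 × 0.5 × 61.7) = 9.001 → n = 9.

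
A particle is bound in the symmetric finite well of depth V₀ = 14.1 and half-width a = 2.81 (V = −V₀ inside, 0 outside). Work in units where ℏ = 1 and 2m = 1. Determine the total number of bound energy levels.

N = 7

Define the well-strength parameter z₀ = (a/ℏ)√(2mV₀) = 2.81 × √(2·0.5·14.1) = 10.55.
A new bound state (alternating even/odd) appears each time z₀ passes a multiple of π/2, so N = ⌊2z₀/π⌋ + 1 = ⌊6.717⌋ + 1 = 7.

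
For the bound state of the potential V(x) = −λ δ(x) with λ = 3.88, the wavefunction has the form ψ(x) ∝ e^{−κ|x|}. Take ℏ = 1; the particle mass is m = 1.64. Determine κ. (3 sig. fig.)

Integrate −(ℏ²/2m)ψ'' − λδ(x)ψ = Eψ from −ε to +ε: the ψ'' term gives ψ'(0⁺) − ψ'(0⁻) and the δ term gives −(2mλ/ℏ²)ψ(0).
With ψ ∝ e^{−κ|x|} this yields −2κ = −2mλ/ℏ², so κ = mλ/ℏ² = 6.363.

κ = 6.36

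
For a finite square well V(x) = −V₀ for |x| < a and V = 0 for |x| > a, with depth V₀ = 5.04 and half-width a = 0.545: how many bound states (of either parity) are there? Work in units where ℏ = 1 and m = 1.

N = 2

The dimensionless depth is z₀ = a√(2mV₀)/ℏ = 0.545 × √(10.08) = 1.730.
A new bound state (alternating even/odd) appears each time z₀ passes a multiple of π/2, so N = ⌊2z₀/π⌋ + 1 = ⌊1.102⌋ + 1 = 2.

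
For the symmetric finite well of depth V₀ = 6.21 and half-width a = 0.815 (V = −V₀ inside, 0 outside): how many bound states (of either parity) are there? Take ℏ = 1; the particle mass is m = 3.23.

N = 4

Define the well-strength parameter z₀ = (a/ℏ)√(2mV₀) = 0.815 × √(2·3.23·6.21) = 5.162.
A new bound state (alternating even/odd) appears each time z₀ passes a multiple of π/2, so N = ⌊2z₀/π⌋ + 1 = ⌊3.286⌋ + 1 = 4.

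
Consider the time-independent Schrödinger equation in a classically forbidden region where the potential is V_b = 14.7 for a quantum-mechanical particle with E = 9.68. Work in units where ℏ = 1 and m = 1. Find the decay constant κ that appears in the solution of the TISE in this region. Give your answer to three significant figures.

Since E < V_b the TISE in this region is ψ'' = κ²ψ with κ = √(2m(V_b − E))/ℏ.
κ = √(2 × 1 × 5.02) = 3.169.

κ = 3.17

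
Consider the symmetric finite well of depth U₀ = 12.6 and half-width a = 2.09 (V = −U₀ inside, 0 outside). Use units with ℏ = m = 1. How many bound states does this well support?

Define the well-strength parameter z₀ = (a/ℏ)√(2mU₀) = 2.09 × √(2·1·12.6) = 10.49.
The even/odd transcendental equations gain one root per π/2 in z₀, giving N = 1 + ⌊2z₀/π⌋ = 1 + ⌊6.679⌋ = 7.

N = 7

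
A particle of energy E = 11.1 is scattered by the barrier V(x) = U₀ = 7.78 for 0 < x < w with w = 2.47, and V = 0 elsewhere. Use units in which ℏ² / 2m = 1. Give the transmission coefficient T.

Above the barrier the interior wavenumber is k₂ = √(2m(E − U₀))/ℏ = 1.822, giving phase k₂w = 4.501.
Matching at both interfaces gives T⁻¹ = 1 + U₀² sin²(k₂w) / [4E(E − U₀)] = 1.392, hence T = 0.718.

T = 0.718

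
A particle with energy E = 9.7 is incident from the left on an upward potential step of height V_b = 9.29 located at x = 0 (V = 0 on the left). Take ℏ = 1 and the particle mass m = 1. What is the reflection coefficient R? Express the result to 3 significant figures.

R = 0.434

The wavenumbers are k₁ = √(2mE)/ℏ = 4.405 on the left and k₂ = √(2m(E − V_b))/ℏ = 0.9055 on the right.
Continuity of ψ and ψ′ at the step yields the reflection amplitude r = (k₁ − k₂)/(k₁ + k₂) = 0.6589; thus R = |r|² = 0.4342, T = 0.5658.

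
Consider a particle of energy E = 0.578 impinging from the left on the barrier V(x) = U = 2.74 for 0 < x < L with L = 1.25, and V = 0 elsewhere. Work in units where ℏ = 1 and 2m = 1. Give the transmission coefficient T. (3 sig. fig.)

Since E < U the interior solution is evanescent with decay constant κ = √(2m(U − E))/ℏ = 1.470.
κL = 1.838, sinh(κL) = 3.062.
Matching ψ, ψ′ at both faces gives T = [1 + U² sinh²(κL) / (4E(U − E))]⁻¹ = 1/15.08 = 0.0663.

T = 0.0663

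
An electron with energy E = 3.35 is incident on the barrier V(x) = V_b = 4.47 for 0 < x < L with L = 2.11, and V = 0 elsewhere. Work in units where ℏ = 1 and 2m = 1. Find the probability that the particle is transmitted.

E < V_b: inside the barrier ψ ∝ e^{±κx} with κ = √(2m(V_b − E))/ℏ = 1.058.
κL = 2.233, sinh(κL) = 4.610.
The exact tunnelling result is T⁻¹ = 1 + V_b² sinh²(κL) / [4E(V_b − E)] = 29.30, so T = 0.0341.

T = 0.0341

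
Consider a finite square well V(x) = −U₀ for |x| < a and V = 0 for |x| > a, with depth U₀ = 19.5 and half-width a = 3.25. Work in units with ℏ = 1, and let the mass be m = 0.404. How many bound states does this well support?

N = 9

The dimensionless depth is z₀ = a√(2mU₀)/ℏ = 3.25 × √(15.76) = 12.90.
A new bound state (alternating even/odd) appears each time z₀ passes a multiple of π/2, so N = ⌊2z₀/π⌋ + 1 = ⌊8.213⌋ + 1 = 9.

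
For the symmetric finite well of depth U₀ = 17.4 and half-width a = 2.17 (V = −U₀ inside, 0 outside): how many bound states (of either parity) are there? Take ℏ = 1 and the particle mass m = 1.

N = 9

Define the well-strength parameter z₀ = (a/ℏ)√(2mU₀) = 2.17 × √(2·1·17.4) = 12.80.
A new bound state (alternating even/odd) appears each time z₀ passes a multiple of π/2, so N = ⌊2z₀/π⌋ + 1 = ⌊8.149⌋ + 1 = 9.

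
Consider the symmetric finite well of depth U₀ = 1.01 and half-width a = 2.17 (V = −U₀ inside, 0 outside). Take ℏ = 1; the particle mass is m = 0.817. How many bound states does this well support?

The dimensionless depth is z₀ = a√(2mU₀)/ℏ = 2.17 × √(1.650) = 2.788.
A new bound state (alternating even/odd) appears each time z₀ passes a multiple of π/2, so N = ⌊2z₀/π⌋ + 1 = ⌊1.775⌋ + 1 = 2.

N = 2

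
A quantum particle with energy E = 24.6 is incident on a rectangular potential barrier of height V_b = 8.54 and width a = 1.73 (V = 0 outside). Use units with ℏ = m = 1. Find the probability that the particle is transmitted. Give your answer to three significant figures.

E > V_b: inside the barrier k₂ = √(2m(E − V_b))/ℏ = 5.667, k₂a = 9.805.
Matching at both interfaces gives T⁻¹ = 1 + V_b² sin²(k₂a) / [4E(E − V_b)] = 1.006, hence T = 0.994.

T = 0.994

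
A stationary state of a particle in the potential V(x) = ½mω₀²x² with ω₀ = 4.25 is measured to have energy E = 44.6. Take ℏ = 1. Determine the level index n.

Invert E_n = (n + ½)ℏω₀: n = E/ℏω₀ − ½ = 9.994, so n = 10.

n = 10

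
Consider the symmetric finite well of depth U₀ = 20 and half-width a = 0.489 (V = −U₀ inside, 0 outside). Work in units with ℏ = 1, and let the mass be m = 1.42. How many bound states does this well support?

N = 3

The dimensionless depth is z₀ = a√(2mU₀)/ℏ = 0.489 × √(56.80) = 3.685.
A new bound state (alternating even/odd) appears each time z₀ passes a multiple of π/2, so N = ⌊2z₀/π⌋ + 1 = ⌊2.346⌋ + 1 = 3.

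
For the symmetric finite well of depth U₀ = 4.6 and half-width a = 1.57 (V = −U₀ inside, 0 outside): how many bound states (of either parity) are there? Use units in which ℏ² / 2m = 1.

N = 3

Define the well-strength parameter z₀ = (a/ℏ)√(2mU₀) = 1.57 × √(2·0.5·4.6) = 3.367.
The even/odd transcendental equations gain one root per π/2 in z₀, giving N = 1 + ⌊2z₀/π⌋ = 1 + ⌊2.144⌋ = 3.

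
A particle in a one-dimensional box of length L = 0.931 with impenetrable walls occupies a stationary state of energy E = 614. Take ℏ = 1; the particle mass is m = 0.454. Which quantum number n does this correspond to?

n = 7

From E_n = n²π²ℏ²/(2mL²) invert to n = √(2mL²E)/(πℏ).
n = (0.931/π) × √(2 × 0.454 × 614) = 6.997 → n = 7.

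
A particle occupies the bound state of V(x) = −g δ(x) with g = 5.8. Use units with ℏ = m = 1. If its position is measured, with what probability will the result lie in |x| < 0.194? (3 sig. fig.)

The normalised bound state is ψ = √κ e^{−κ|x|} with κ = mg/ℏ² = 5.800.
P(|x| < d) = ∫_{−d}^{d} κ e^{−2κ|x|} dx = 1 − e^{−2κd} = 1 − e^{−2.250} = 0.8946.

P = 0.895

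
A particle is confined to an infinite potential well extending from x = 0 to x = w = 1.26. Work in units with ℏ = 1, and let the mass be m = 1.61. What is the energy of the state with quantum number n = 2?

The infinite-well eigenfunctions ψ_n = √(2/w) sin(nπx/w) vanish at both walls, giving E_n = n²π²ℏ²/(2mw²).
E_2 = 2² × π² / (2 × 1.61 × 1.26²) = 7.723.

E = 7.72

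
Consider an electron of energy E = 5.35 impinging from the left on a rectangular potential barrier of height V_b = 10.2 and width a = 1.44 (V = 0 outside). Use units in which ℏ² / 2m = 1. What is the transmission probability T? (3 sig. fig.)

Since E < V_b the interior solution is evanescent with decay constant κ = √(2m(V_b − E))/ℏ = 2.202.
κa = 3.171, sinh(κa) = 11.90.
Matching ψ, ψ′ at both faces gives T = [1 + V_b² sinh²(κa) / (4E(V_b − E))]⁻¹ = 1/142.9 = 0.00700.

T = 0.00700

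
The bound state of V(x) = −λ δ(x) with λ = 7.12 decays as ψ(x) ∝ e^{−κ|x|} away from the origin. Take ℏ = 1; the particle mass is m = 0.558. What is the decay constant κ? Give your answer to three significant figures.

κ = 3.97

Integrate −(ℏ²/2m)ψ'' − λδ(x)ψ = Eψ from −ε to +ε: the ψ'' term gives ψ'(0⁺) − ψ'(0⁻) and the δ term gives −(2mλ/ℏ²)ψ(0).
With ψ ∝ e^{−κ|x|} this yields −2κ = −2mλ/ℏ², so κ = mλ/ℏ² = 3.973.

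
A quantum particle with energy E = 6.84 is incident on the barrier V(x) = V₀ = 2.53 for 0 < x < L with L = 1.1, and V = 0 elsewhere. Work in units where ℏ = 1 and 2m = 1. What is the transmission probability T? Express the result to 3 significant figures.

T = 0.970

Above the barrier the interior wavenumber is k₂ = √(2m(E − V₀))/ℏ = 2.076, giving phase k₂L = 2.284.
T = [1 + V₀² sin²(k₂L) / (4E(E − V₀))]⁻¹ = 1/1.031 = 0.970.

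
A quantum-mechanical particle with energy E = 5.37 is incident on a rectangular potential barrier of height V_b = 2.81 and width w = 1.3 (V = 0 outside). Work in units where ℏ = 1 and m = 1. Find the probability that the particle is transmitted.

T = 0.994

E > V_b: inside the barrier k₂ = √(2m(E − V_b))/ℏ = 2.263, k₂w = 2.942.
Matching at both interfaces gives T⁻¹ = 1 + V_b² sin²(k₂w) / [4E(E − V_b)] = 1.006, hence T = 0.994.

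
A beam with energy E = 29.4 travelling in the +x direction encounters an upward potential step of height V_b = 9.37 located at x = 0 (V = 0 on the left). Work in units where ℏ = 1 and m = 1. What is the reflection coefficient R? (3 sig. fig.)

R = 0.00915

The wavenumbers are k₁ = √(2mE)/ℏ = 7.668 on the left and k₂ = √(2m(E − V_b))/ℏ = 6.329 on the right.
Matching ψ and ψ′ at x = 0 gives r = (k₁ − k₂)/(k₁ + k₂), so R = r² = 0.009148 and T = 1 − R = 0.9909.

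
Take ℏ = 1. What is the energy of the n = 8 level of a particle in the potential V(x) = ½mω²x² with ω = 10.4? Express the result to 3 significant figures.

The oscillator eigenvalues are E_n = ℏω(n + ½), so E_8 = 10.4 × 8.5 = 88.40.

E = 88.4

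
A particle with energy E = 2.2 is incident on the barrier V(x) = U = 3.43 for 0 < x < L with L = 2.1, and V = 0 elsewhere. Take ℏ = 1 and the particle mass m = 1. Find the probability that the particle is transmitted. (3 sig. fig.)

Since E < U the interior solution is evanescent with decay constant κ = √(2m(U − E))/ℏ = 1.568.
κL = 3.294, sinh(κL) = 13.45.
Matching ψ, ψ′ at both faces gives T = [1 + U² sinh²(κL) / (4E(U − E))]⁻¹ = 1/197.7 = 0.00506.

T = 0.00506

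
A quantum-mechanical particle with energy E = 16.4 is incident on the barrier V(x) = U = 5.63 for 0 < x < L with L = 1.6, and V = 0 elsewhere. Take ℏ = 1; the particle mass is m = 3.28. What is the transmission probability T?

T = 0.974

E > U: inside the barrier k₂ = √(2m(E − U))/ℏ = 8.405, k₂L = 13.45.
T = [1 + U² sin²(k₂L) / (4E(E − U))]⁻¹ = 1/1.027 = 0.974.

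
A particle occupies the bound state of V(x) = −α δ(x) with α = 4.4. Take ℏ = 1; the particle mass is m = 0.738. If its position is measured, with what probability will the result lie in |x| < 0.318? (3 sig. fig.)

The normalised bound state is ψ = √κ e^{−κ|x|} with κ = mα/ℏ² = 3.247.
P(|x| < d) = ∫_{−d}^{d} κ e^{−2κ|x|} dx = 1 − e^{−2κd} = 1 − e^{−2.065} = 0.8732.

P = 0.873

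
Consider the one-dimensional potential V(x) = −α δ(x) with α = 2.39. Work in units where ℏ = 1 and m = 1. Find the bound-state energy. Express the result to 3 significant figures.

The bound state is ψ(x) = √κ e^{−κ|x|}. The derivative jump ψ'(0⁺) − ψ'(0⁻) = −(2mα/ℏ²)ψ(0) fixes κ = mα/ℏ² = 2.390.
Then E = −ℏ²κ²/(2m) = −mα²/(2ℏ²) = -2.856.

E = -2.86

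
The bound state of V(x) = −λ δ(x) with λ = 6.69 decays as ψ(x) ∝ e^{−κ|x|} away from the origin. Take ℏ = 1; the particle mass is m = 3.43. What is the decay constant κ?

Integrating the TISE across x = 0 gives the cusp condition ψ'(0⁺) − ψ'(0⁻) = −(2mλ/ℏ²)ψ(0).
With ψ ∝ e^{−κ|x|} this yields −2κ = −2mλ/ℏ², so κ = mλ/ℏ² = 22.95.

κ = 22.9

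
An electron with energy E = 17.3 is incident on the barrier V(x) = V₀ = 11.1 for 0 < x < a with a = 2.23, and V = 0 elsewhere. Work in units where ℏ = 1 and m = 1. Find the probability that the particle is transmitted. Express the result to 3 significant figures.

Above the barrier the interior wavenumber is k₂ = √(2m(E − V₀))/ℏ = 3.521, giving phase k₂a = 7.853.
Matching at both interfaces gives T⁻¹ = 1 + V₀² sin²(k₂a) / [4E(E − V₀)] = 1.287, hence T = 0.777.

T = 0.777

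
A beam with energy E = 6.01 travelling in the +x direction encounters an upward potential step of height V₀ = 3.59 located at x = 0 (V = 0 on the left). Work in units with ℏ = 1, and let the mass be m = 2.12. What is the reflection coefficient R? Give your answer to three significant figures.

On each side the TISE gives plane waves with k = √(2m(E − V))/ℏ: k₁ = √(2·2.12·6.01) = 5.048, k₂ = √(2·2.12·2.42) = 3.203.
Matching ψ and ψ′ at x = 0 gives r = (k₁ − k₂)/(k₁ + k₂), so R = r² = 0.04999 and T = 1 − R = 0.9500.

R = 0.0500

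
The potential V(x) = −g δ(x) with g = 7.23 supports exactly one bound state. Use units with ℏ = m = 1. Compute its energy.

E = -26.1

The bound state is ψ(x) = √κ e^{−κ|x|}. The derivative jump ψ'(0⁺) − ψ'(0⁻) = −(2mg/ℏ²)ψ(0) fixes κ = mg/ℏ² = 7.230.
Then E = −ℏ²κ²/(2m) = −mg²/(2ℏ²) = -26.14.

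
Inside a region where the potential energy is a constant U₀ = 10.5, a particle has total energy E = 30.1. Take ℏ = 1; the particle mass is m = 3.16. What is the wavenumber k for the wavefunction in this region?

With E > U₀ the solution is oscillatory, ψ ∝ e^{±ikx} with k = √(2m(E − U₀))/ℏ.
k = √(2 × 3.16 × 19.6) = 11.13.

k = 11.1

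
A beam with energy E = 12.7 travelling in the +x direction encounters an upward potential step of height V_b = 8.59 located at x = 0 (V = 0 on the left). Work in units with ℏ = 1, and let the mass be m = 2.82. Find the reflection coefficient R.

On each side the TISE gives plane waves with k = √(2m(E − V))/ℏ: k₁ = √(2·2.82·12.7) = 8.463, k₂ = √(2·2.82·4.11) = 4.815.
Matching ψ and ψ′ at x = 0 gives r = (k₁ − k₂)/(k₁ + k₂), so R = r² = 0.07551 and T = 1 − R = 0.9245.

R = 0.0755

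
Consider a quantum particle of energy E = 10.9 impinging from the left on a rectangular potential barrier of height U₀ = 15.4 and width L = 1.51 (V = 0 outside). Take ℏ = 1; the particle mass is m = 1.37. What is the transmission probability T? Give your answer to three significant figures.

E < U₀: inside the barrier ψ ∝ e^{±κx} with κ = √(2m(U₀ − E))/ℏ = 3.511.
κL = 5.302, sinh(κL) = 100.4.
Matching ψ, ψ′ at both faces gives T = [1 + U₀² sinh²(κL) / (4E(U₀ − E))]⁻¹ = 1/12180 = 0.0000821.

T = 0.0000821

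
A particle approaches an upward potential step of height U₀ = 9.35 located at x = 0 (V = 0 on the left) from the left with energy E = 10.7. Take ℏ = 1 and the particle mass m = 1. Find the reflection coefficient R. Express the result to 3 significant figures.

The wavenumbers are k₁ = √(2mE)/ℏ = 4.626 on the left and k₂ = √(2m(E − U₀))/ℏ = 1.643 on the right.
Continuity of ψ and ψ′ at the step yields the reflection amplitude r = (k₁ − k₂)/(k₁ + k₂) = 0.4758; thus R = |r|² = 0.2264, T = 0.7736.

R = 0.226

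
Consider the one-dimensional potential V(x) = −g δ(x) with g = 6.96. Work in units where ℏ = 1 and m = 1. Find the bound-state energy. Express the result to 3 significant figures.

The bound state is ψ(x) = √κ e^{−κ|x|}. The derivative jump ψ'(0⁺) − ψ'(0⁻) = −(2mg/ℏ²)ψ(0) fixes κ = mg/ℏ² = 6.960.
Then E = −ℏ²κ²/(2m) = −mg²/(2ℏ²) = -24.22.

E = -24.2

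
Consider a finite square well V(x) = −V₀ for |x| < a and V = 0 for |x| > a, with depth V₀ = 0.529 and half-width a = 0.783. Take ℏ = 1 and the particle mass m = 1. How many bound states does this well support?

The dimensionless depth is z₀ = a√(2mV₀)/ℏ = 0.783 × √(1.058) = 0.8054.
A new bound state (alternating even/odd) appears each time z₀ passes a multiple of π/2, so N = ⌊2z₀/π⌋ + 1 = ⌊0.5127⌋ + 1 = 1.

N = 1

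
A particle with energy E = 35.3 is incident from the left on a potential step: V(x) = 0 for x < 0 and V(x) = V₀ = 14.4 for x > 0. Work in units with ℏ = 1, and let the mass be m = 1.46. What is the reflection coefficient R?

The wavenumbers are k₁ = √(2mE)/ℏ = 10.15 on the left and k₂ = √(2m(E − V₀))/ℏ = 7.812 on the right.
Matching ψ and ψ′ at x = 0 gives r = (k₁ − k₂)/(k₁ + k₂), so R = r² = 0.01698 and T = 1 − R = 0.9830.

R = 0.0170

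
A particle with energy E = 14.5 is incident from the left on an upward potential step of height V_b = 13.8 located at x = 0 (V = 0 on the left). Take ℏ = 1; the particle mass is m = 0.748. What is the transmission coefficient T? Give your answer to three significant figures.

On each side the TISE gives plane waves with k = √(2m(E − V))/ℏ: k₁ = √(2·0.748·14.5) = 4.657, k₂ = √(2·0.748·0.7) = 1.023.
Matching ψ and ψ′ at x = 0 gives r = (k₁ − k₂)/(k₁ + k₂), so R = r² = 0.4092 and T = 1 − R = 0.5908.

T = 0.591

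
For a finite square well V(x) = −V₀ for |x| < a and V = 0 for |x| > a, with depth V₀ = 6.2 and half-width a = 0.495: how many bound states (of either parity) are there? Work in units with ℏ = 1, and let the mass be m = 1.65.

The dimensionless depth is z₀ = a√(2mV₀)/ℏ = 0.495 × √(20.46) = 2.239.
The even/odd transcendental equations gain one root per π/2 in z₀, giving N = 1 + ⌊2z₀/π⌋ = 1 + ⌊1.425⌋ = 2.

N = 2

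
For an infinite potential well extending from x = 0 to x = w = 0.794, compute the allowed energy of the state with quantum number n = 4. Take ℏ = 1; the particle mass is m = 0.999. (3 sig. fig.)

The infinite-well eigenfunctions ψ_n = √(2/w) sin(nπx/w) vanish at both walls, giving E_n = n²π²ℏ²/(2mw²).
E_4 = 4² × π² / (2 × 0.999 × 0.794²) = 125.4.

E = 125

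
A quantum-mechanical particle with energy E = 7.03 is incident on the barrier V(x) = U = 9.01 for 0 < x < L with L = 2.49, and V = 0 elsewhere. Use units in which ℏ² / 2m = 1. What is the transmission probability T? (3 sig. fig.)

Since E < U the interior solution is evanescent with decay constant κ = √(2m(U − E))/ℏ = 1.407.
κL = 3.504, sinh(κL) = 16.60.
The exact tunnelling result is T⁻¹ = 1 + U² sinh²(κL) / [4E(U − E)] = 403.0, so T = 0.00248.

T = 0.00248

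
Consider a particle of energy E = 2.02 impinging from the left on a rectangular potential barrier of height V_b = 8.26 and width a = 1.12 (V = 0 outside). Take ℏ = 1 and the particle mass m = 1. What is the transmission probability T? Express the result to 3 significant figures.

T = 0.00108

E < V_b: inside the barrier ψ ∝ e^{±κx} with κ = √(2m(V_b − E))/ℏ = 3.533.
κa = 3.957, sinh(κa) = 26.13.
The exact tunnelling result is T⁻¹ = 1 + V_b² sinh²(κa) / [4E(V_b − E)] = 925.0, so T = 0.00108.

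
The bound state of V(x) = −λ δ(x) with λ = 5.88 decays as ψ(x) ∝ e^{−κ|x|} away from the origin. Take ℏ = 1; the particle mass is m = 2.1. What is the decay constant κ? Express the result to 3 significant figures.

Integrate −(ℏ²/2m)ψ'' − λδ(x)ψ = Eψ from −ε to +ε: the ψ'' term gives ψ'(0⁺) − ψ'(0⁻) and the δ term gives −(2mλ/ℏ²)ψ(0).
With ψ ∝ e^{−κ|x|} this yields −2κ = −2mλ/ℏ², so κ = mλ/ℏ² = 12.35.

κ = 12.3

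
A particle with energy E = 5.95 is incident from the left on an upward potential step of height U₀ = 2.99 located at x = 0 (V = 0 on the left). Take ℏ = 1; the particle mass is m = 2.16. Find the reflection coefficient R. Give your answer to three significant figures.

The wavenumbers are k₁ = √(2mE)/ℏ = 5.070 on the left and k₂ = √(2m(E − U₀))/ℏ = 3.576 on the right.
Matching ψ and ψ′ at x = 0 gives r = (k₁ − k₂)/(k₁ + k₂), so R = r² = 0.02986 and T = 1 − R = 0.9701.

R = 0.0299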